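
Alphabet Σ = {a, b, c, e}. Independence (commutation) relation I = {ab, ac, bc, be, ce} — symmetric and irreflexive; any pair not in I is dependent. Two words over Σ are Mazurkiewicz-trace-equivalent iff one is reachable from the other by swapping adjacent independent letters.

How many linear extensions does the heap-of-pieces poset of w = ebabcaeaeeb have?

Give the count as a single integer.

1320

piece 0:e — minimal
piece 1:b — minimal
piece 2:a rests on {0:e}
piece 3:b rests on {1:b}
piece 4:c — minimal
piece 5:a rests on {2:a}
piece 6:e rests on {5:a}
piece 7:a rests on {6:e}
piece 8:e rests on {7:a}
piece 9:e rests on {8:e}
piece 10:b rests on {3:b}
minimal pieces: {0:e, 1:b, 4:c}
ways to finish when only these pieces remain (= sum over removing one remaining piece with nothing left below it):
  1 left: {4}→1  {9}→1  {10}→1
  2 left: {3,10}→1  {4,9}→2  {4,10}→2  {8,9}→1  {9,10}→2
  3 left: {1,3,10}→1  {3,4,10}→3  {3,9,10}→3  {4,8,9}→3  {4,9,10}→6  {7,8,9}→1  {8,9,10}→3
  4 left: {1,3,4,10}→4  {1,3,9,10}→4  {3,4,9,10}→12  {3,8,9,10}→6  {4,7,8,9}→4  {4,8,9,10}→12  {6,7,8,9}→1  {7,8,9,10}→4
  5 left: {1,3,4,9,10}→20  {1,3,8,9,10}→10  {3,4,8,9,10}→30  {3,7,8,9,10}→10  {4,6,7,8,9}→5  {4,7,8,9,10}→20  {5,6,7,8,9}→1  {6,7,8,9,10}→5
  6 left: {1,3,4,8,9,10}→60  {1,3,7,8,9,10}→20  {2,5,6,7,8,9}→1  {3,4,7,8,9,10}→60  {3,6,7,8,9,10}→15  {4,5,6,7,8,9}→6  {4,6,7,8,9,10}→30  {5,6,7,8,9,10}→6
  7 left: {0,2,5,6,7,8,9}→1  {1,3,4,7,8,9,10}→140  {1,3,6,7,8,9,10}→35  {2,4,5,6,7,8,9}→7  {2,5,6,7,8,9,10}→7  {3,4,6,7,8,9,10}→105  {3,5,6,7,8,9,10}→21  {4,5,6,7,8,9,10}→42
  8 left: {0,2,4,5,6,7,8,9}→8  {0,2,5,6,7,8,9,10}→8  {1,3,4,6,7,8,9,10}→280  {1,3,5,6,7,8,9,10}→56  {2,3,5,6,7,8,9,10}→28  {2,4,5,6,7,8,9,10}→56  {3,4,5,6,7,8,9,10}→168
  9 left: {0,2,3,5,6,7,8,9,10}→36  {0,2,4,5,6,7,8,9,10}→72  {1,2,3,5,6,7,8,9,10}→84  {1,3,4,5,6,7,8,9,10}→504  {2,3,4,5,6,7,8,9,10}→252
  placing 0:e first → 840 extensions
  placing 1:b first → 360 extensions
  placing 4:c first → 120 extensions
total linear extensions = 1320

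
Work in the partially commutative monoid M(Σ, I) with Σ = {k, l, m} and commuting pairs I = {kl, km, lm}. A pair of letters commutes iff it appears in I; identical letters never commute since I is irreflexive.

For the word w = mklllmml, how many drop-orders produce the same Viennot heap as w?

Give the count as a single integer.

280

0(m) covers ∅
1(k) covers ∅
2(l) covers ∅
3(l) covers 2:l
4(l) covers 3:l
5(m) covers 0:m
6(m) covers 5:m
7(l) covers 4:l
floor of heap: 0:m, 1:k, 2:l
completions by unplaced set U, small U first (add the entries for U minus each lowest piece of U):
  |U|=1: {1}:1  {6}:1  {7}:1
  |U|=2: {1,6}:2  {1,7}:2  {4,7}:1  {5,6}:1  {6,7}:2
  |U|=3: {0,5,6}:1  {1,4,7}:3  {1,5,6}:3  {1,6,7}:6  {3,4,7}:1  {4,6,7}:3  {5,6,7}:3
  |U|=4: {0,1,5,6}:4  {0,5,6,7}:4  {1,3,4,7}:4  {1,4,6,7}:12  {1,5,6,7}:12  {2,3,4,7}:1  {3,4,6,7}:4  {4,5,6,7}:6
  |U|=5: {0,1,5,6,7}:20  {0,4,5,6,7}:10  {1,2,3,4,7}:5  {1,3,4,6,7}:20  {1,4,5,6,7}:30  {2,3,4,6,7}:5  {3,4,5,6,7}:10
  |U|=6: {0,1,4,5,6,7}:60  {0,3,4,5,6,7}:20  {1,2,3,4,6,7}:30  {1,3,4,5,6,7}:60  {2,3,4,5,6,7}:15
  start at 0(m): 105
  start at 1(k): 35
  start at 2(l): 140
sum over floor = 280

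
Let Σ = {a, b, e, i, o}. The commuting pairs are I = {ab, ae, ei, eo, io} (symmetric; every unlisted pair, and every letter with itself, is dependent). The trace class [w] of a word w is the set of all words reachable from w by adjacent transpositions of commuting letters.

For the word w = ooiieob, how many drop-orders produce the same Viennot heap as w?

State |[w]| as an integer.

60

piece 0:o — minimal
piece 1:o rests on {0:o}
piece 2:i — minimal
piece 3:i rests on {2:i}
piece 4:e — minimal
piece 5:o rests on {1:o}
piece 6:b rests on {3:i, 4:e, 5:o}
minimal pieces: {0:o, 2:i, 4:e}
ways to finish when only these pieces remain (= sum over removing one remaining piece with nothing left below it):
  1 left: {6}→1
  2 left: {3,6}→1  {4,6}→1  {5,6}→1
  3 left: {1,5,6}→1  {2,3,6}→1  {3,4,6}→2  {3,5,6}→2  {4,5,6}→2
  4 left: {0,1,5,6}→1  {1,3,5,6}→3  {1,4,5,6}→3  {2,3,4,6}→3  {2,3,5,6}→3  {3,4,5,6}→6
  5 left: {0,1,3,5,6}→4  {0,1,4,5,6}→4  {1,2,3,5,6}→6  {1,3,4,5,6}→12  {2,3,4,5,6}→12
  placing 0:o first → 30 extensions
  placing 2:i first → 20 extensions
  placing 4:e first → 10 extensions
total linear extensions = 60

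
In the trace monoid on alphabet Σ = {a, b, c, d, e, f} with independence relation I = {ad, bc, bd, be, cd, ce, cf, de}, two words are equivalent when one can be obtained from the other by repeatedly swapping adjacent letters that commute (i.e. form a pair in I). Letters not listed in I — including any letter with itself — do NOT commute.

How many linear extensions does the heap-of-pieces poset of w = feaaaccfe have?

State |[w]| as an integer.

piece 0:f — minimal
piece 1:e rests on {0:f}
piece 2:a rests on {1:e}
piece 3:a rests on {2:a}
piece 4:a rests on {3:a}
piece 5:c rests on {4:a}
piece 6:c rests on {5:c}
piece 7:f rests on {4:a}
piece 8:e rests on {7:f}
minimal pieces: {0:f}
ways to finish when only these pieces remain (= sum over removing one remaining piece with nothing left below it):
  1 left: {6}→1  {8}→1
  2 left: {5,6}→1  {6,8}→2  {7,8}→1
  3 left: {5,6,8}→3  {6,7,8}→3
  4 left: {5,6,7,8}→6
  5 left: {4,5,6,7,8}→6
  6 left: {3,4,5,6,7,8}→6
  7 left: {2,3,4,5,6,7,8}→6
  placing 0:f first → 6 extensions

6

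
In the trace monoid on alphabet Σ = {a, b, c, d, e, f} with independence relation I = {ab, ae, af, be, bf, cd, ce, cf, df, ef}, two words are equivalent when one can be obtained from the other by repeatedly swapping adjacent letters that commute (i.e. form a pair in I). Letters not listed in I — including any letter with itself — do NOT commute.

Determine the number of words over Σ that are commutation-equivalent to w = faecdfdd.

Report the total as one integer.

0(f) covers ∅
1(a) covers ∅
2(e) covers ∅
3(c) covers 1:a
4(d) covers 1:a, 2:e
5(f) covers 0:f
6(d) covers 4:d
7(d) covers 6:d
floor of heap: 0:f, 1:a, 2:e
completions by unplaced set U, small U first (add the entries for U minus each lowest piece of U):
  |U|=1: {3}:1  {5}:1  {7}:1
  |U|=2: {0,5}:1  {3,5}:2  {3,7}:2  {5,7}:2  {6,7}:1
  |U|=3: {0,3,5}:3  {0,5,7}:3  {3,5,7}:6  {3,6,7}:3  {4,6,7}:1  {5,6,7}:3
  |U|=4: {0,3,5,7}:12  {0,5,6,7}:6  {2,4,6,7}:1  {3,4,6,7}:4  {3,5,6,7}:12  {4,5,6,7}:4
  |U|=5: {0,3,5,6,7}:30  {0,4,5,6,7}:10  {1,3,4,6,7}:4  {2,3,4,6,7}:5  {2,4,5,6,7}:5  {3,4,5,6,7}:20
  |U|=6: {0,2,4,5,6,7}:15  {0,3,4,5,6,7}:60  {1,2,3,4,6,7}:9  {1,3,4,5,6,7}:24  {2,3,4,5,6,7}:30
  start at 0(f): 63
  start at 1(a): 105
  start at 2(e): 84
sum over floor = 252

252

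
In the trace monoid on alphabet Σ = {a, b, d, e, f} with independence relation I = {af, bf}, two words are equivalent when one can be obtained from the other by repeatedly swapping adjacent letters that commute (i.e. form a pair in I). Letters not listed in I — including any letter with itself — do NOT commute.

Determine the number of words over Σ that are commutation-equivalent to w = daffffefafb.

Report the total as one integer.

piece 0:d — minimal
piece 1:a rests on {0:d}
piece 2:f rests on {0:d}
piece 3:f rests on {2:f}
piece 4:f rests on {3:f}
piece 5:f rests on {4:f}
piece 6:e rests on {1:a, 5:f}
piece 7:f rests on {6:e}
piece 8:a rests on {6:e}
piece 9:f rests on {7:f}
piece 10:b rests on {8:a}
minimal pieces: {0:d}
ways to finish when only these pieces remain (= sum over removing one remaining piece with nothing left below it):
  1 left: {9}→1  {10}→1
  2 left: {7,9}→1  {8,10}→1  {9,10}→2
  3 left: {7,9,10}→3  {8,9,10}→3
  4 left: {7,8,9,10}→6
  5 left: {6,7,8,9,10}→6
  6 left: {1,6,7,8,9,10}→6  {5,6,7,8,9,10}→6
  7 left: {1,5,6,7,8,9,10}→12  {4,5,6,7,8,9,10}→6
  8 left: {1,4,5,6,7,8,9,10}→18  {3,4,5,6,7,8,9,10}→6
  9 left: {1,3,4,5,6,7,8,9,10}→24  {2,3,4,5,6,7,8,9,10}→6
  placing 0:d first → 30 extensions

30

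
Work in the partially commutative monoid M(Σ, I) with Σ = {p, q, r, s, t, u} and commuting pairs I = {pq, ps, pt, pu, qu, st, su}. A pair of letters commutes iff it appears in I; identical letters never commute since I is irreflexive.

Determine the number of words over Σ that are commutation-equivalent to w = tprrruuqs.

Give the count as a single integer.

0(t) covers ∅
1(p) covers ∅
2(r) covers 0:t, 1:p
3(r) covers 2:r
4(r) covers 3:r
5(u) covers 4:r
6(u) covers 5:u
7(q) covers 4:r
8(s) covers 7:q
floor of heap: 0:t, 1:p
completions by unplaced set U, small U first (add the entries for U minus each lowest piece of U):
  |U|=1: {6}:1  {8}:1
  |U|=2: {5,6}:1  {6,8}:2  {7,8}:1
  |U|=3: {5,6,8}:3  {6,7,8}:3
  |U|=4: {5,6,7,8}:6
  |U|=5: {4,5,6,7,8}:6
  |U|=6: {3,4,5,6,7,8}:6
  |U|=7: {2,3,4,5,6,7,8}:6
  start at 0(t): 6
  start at 1(p): 6
sum over floor = 12

12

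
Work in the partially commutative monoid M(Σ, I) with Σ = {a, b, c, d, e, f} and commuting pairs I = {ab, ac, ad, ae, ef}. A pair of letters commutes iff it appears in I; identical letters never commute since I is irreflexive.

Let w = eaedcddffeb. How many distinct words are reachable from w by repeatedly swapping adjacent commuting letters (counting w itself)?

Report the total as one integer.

piece 0:e — minimal
piece 1:a — minimal
piece 2:e rests on {0:e}
piece 3:d rests on {2:e}
piece 4:c rests on {3:d}
piece 5:d rests on {4:c}
piece 6:d rests on {5:d}
piece 7:f rests on {1:a, 6:d}
piece 8:f rests on {7:f}
piece 9:e rests on {6:d}
piece 10:b rests on {8:f, 9:e}
minimal pieces: {0:e, 1:a}
ways to finish when only these pieces remain (= sum over removing one remaining piece with nothing left below it):
  1 left: {10}→1
  2 left: {8,10}→1  {9,10}→1
  3 left: {7,8,10}→1  {8,9,10}→2
  4 left: {1,7,8,10}→1  {7,8,9,10}→3
  5 left: {1,7,8,9,10}→4  {6,7,8,9,10}→3
  6 left: {1,6,7,8,9,10}→7  {5,6,7,8,9,10}→3
  7 left: {1,5,6,7,8,9,10}→10  {4,5,6,7,8,9,10}→3
  8 left: {1,4,5,6,7,8,9,10}→13  {3,4,5,6,7,8,9,10}→3
  9 left: {1,3,4,5,6,7,8,9,10}→16  {2,3,4,5,6,7,8,9,10}→3
  placing 0:e first → 19 extensions
  placing 1:a first → 3 extensions
total linear extensions = 22

22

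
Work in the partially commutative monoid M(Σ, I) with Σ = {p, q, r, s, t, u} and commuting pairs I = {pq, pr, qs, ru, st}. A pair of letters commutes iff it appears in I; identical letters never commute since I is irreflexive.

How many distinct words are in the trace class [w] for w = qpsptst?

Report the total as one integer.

#0=q has no predecessor
#1=p has no predecessor
#2=s depends on [1:p]
#3=p depends on [2:s]
#4=t depends on [0:q, 3:p]
#5=s depends on [3:p]
#6=t depends on [4:t]
sources: [0:q, 1:p]
N(rest) = Σ N(rest − s) over sources s of rest; N(one piece) = 1:
  size 1 → [5]=1  [6]=1
  size 2 → [4,6]=1  [5,6]=2
  size 3 → [0,4,6]=1  [4,5,6]=3
  size 4 → [0,4,5,6]=4  [3,4,5,6]=3
  size 5 → [0,3,4,5,6]=7  [2,3,4,5,6]=3
  first=0(q) contributes 3
  first=1(p) contributes 10
|[w]| = 13

13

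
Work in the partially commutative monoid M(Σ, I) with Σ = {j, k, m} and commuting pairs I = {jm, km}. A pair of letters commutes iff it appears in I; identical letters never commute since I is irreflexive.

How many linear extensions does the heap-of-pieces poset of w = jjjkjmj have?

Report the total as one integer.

#0=j has no predecessor
#1=j depends on [0:j]
#2=j depends on [1:j]
#3=k depends on [2:j]
#4=j depends on [3:k]
#5=m has no predecessor
#6=j depends on [4:j]
sources: [0:j, 5:m]
N(rest) = Σ N(rest − s) over sources s of rest; N(one piece) = 1:
  size 1 → [5]=1  [6]=1
  size 2 → [4,6]=1  [5,6]=2
  size 3 → [3,4,6]=1  [4,5,6]=3
  size 4 → [2,3,4,6]=1  [3,4,5,6]=4
  size 5 → [1,2,3,4,6]=1  [2,3,4,5,6]=5
  first=0(j) contributes 6
  first=5(m) contributes 1
|[w]| = 7

7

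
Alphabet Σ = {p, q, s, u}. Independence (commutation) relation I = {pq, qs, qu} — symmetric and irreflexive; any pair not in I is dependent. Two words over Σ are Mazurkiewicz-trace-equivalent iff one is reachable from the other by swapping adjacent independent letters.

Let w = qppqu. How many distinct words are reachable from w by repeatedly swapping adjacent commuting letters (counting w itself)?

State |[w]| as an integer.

10

piece 0:q — minimal
piece 1:p — minimal
piece 2:p rests on {1:p}
piece 3:q rests on {0:q}
piece 4:u rests on {2:p}
minimal pieces: {0:q, 1:p}
ways to finish when only these pieces remain (= sum over removing one remaining piece with nothing left below it):
  1 left: {3}→1  {4}→1
  2 left: {0,3}→1  {2,4}→1  {3,4}→2
  3 left: {0,3,4}→3  {1,2,4}→1  {2,3,4}→3
  placing 0:q first → 4 extensions
  placing 1:p first → 6 extensions
total linear extensions = 10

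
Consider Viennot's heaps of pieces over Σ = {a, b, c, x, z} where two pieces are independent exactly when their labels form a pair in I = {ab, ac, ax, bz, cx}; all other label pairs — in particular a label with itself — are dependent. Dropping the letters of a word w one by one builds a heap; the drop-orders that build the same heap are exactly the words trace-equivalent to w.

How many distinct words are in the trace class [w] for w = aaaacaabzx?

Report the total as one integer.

drop 0:a onto floor
drop 1:a onto {0:a}
drop 2:a onto {1:a}
drop 3:a onto {2:a}
drop 4:c onto floor
drop 5:a onto {3:a}
drop 6:a onto {5:a}
drop 7:b onto {4:c}
drop 8:z onto {4:c, 6:a}
drop 9:x onto {7:b, 8:z}
ground layer = {0:a, 4:c}
drop-orders for the pieces not yet dropped (sum over which currently-grounded one goes next):
  1 to go: {9} 1
  2 to go: {7,9} 1  {8,9} 1
  3 to go: {6,8,9} 1  {7,8,9} 2
  4 to go: {4,7,8,9} 2  {5,6,8,9} 1  {6,7,8,9} 3
  5 to go: {3,5,6,8,9} 1  {4,6,7,8,9} 5  {5,6,7,8,9} 4
  6 to go: {2,3,5,6,8,9} 1  {3,5,6,7,8,9} 5  {4,5,6,7,8,9} 9
  7 to go: {1,2,3,5,6,8,9} 1  {2,3,5,6,7,8,9} 6  {3,4,5,6,7,8,9} 14
  8 to go: {0,1,2,3,5,6,8,9} 1  {1,2,3,5,6,7,8,9} 7  {2,3,4,5,6,7,8,9} 20
  if 0:a drops first: 27 orders
  if 4:c drops first: 8 orders
heap linearizations: 35

35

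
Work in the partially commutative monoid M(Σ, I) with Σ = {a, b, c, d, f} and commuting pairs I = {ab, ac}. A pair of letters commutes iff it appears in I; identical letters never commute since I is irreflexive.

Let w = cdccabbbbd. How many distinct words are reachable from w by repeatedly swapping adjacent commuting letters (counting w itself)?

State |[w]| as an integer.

piece 0:c — minimal
piece 1:d rests on {0:c}
piece 2:c rests on {1:d}
piece 3:c rests on {2:c}
piece 4:a rests on {1:d}
piece 5:b rests on {3:c}
piece 6:b rests on {5:b}
piece 7:b rests on {6:b}
piece 8:b rests on {7:b}
piece 9:d rests on {4:a, 8:b}
minimal pieces: {0:c}
ways to finish when only these pieces remain (= sum over removing one remaining piece with nothing left below it):
  1 left: {9}→1
  2 left: {4,9}→1  {8,9}→1
  3 left: {4,8,9}→2  {7,8,9}→1
  4 left: {4,7,8,9}→3  {6,7,8,9}→1
  5 left: {4,6,7,8,9}→4  {5,6,7,8,9}→1
  6 left: {3,5,6,7,8,9}→1  {4,5,6,7,8,9}→5
  7 left: {2,3,5,6,7,8,9}→1  {3,4,5,6,7,8,9}→6
  8 left: {2,3,4,5,6,7,8,9}→7
  placing 0:c first → 7 extensions

7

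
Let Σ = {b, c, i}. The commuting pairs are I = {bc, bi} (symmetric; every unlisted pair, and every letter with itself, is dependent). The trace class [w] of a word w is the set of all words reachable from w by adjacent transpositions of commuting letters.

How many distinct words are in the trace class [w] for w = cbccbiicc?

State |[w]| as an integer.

36

piece 0:c — minimal
piece 1:b — minimal
piece 2:c rests on {0:c}
piece 3:c rests on {2:c}
piece 4:b rests on {1:b}
piece 5:i rests on {3:c}
piece 6:i rests on {5:i}
piece 7:c rests on {6:i}
piece 8:c rests on {7:c}
minimal pieces: {0:c, 1:b}
ways to finish when only these pieces remain (= sum over removing one remaining piece with nothing left below it):
  1 left: {4}→1  {8}→1
  2 left: {1,4}→1  {4,8}→2  {7,8}→1
  3 left: {1,4,8}→3  {4,7,8}→3  {6,7,8}→1
  4 left: {1,4,7,8}→6  {4,6,7,8}→4  {5,6,7,8}→1
  5 left: {1,4,6,7,8}→10  {3,5,6,7,8}→1  {4,5,6,7,8}→5
  6 left: {1,4,5,6,7,8}→15  {2,3,5,6,7,8}→1  {3,4,5,6,7,8}→6
  7 left: {0,2,3,5,6,7,8}→1  {1,3,4,5,6,7,8}→21  {2,3,4,5,6,7,8}→7
  placing 0:c first → 28 extensions
  placing 1:b first → 8 extensions
total linear extensions = 36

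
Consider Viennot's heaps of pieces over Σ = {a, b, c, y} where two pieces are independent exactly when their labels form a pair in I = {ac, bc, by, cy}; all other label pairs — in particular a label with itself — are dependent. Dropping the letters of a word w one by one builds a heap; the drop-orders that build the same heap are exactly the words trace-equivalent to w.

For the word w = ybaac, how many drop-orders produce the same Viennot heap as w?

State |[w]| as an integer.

10

#0=y has no predecessor
#1=b has no predecessor
#2=a depends on [0:y, 1:b]
#3=a depends on [2:a]
#4=c has no predecessor
sources: [0:y, 1:b, 4:c]
N(rest) = Σ N(rest − s) over sources s of rest; N(one piece) = 1:
  size 1 → [3]=1  [4]=1
  size 2 → [2,3]=1  [3,4]=2
  size 3 → [0,2,3]=1  [1,2,3]=1  [2,3,4]=3
  first=0(y) contributes 4
  first=1(b) contributes 4
  first=4(c) contributes 2
|[w]| = 10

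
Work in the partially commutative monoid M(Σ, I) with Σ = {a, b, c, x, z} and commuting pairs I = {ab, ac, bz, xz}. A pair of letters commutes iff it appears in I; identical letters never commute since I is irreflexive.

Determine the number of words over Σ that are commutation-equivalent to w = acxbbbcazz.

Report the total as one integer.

piece 0:a — minimal
piece 1:c — minimal
piece 2:x rests on {0:a, 1:c}
piece 3:b rests on {2:x}
piece 4:b rests on {3:b}
piece 5:b rests on {4:b}
piece 6:c rests on {5:b}
piece 7:a rests on {2:x}
piece 8:z rests on {6:c, 7:a}
piece 9:z rests on {8:z}
minimal pieces: {0:a, 1:c}
ways to finish when only these pieces remain (= sum over removing one remaining piece with nothing left below it):
  1 left: {9}→1
  2 left: {8,9}→1
  3 left: {6,8,9}→1  {7,8,9}→1
  4 left: {5,6,8,9}→1  {6,7,8,9}→2
  5 left: {4,5,6,8,9}→1  {5,6,7,8,9}→3
  6 left: {3,4,5,6,8,9}→1  {4,5,6,7,8,9}→4
  7 left: {3,4,5,6,7,8,9}→5
  8 left: {2,3,4,5,6,7,8,9}→5
  placing 0:a first → 5 extensions
  placing 1:c first → 5 extensions
total linear extensions = 10

10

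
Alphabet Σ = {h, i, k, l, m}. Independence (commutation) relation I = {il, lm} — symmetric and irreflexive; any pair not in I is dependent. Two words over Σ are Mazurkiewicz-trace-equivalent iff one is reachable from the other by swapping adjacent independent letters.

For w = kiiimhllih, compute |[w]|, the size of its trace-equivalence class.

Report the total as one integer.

drop 0:k onto floor
drop 1:i onto {0:k}
drop 2:i onto {1:i}
drop 3:i onto {2:i}
drop 4:m onto {3:i}
drop 5:h onto {4:m}
drop 6:l onto {5:h}
drop 7:l onto {6:l}
drop 8:i onto {5:h}
drop 9:h onto {7:l, 8:i}
ground layer = {0:k}
drop-orders for the pieces not yet dropped (sum over which currently-grounded one goes next):
  1 to go: {9} 1
  2 to go: {7,9} 1  {8,9} 1
  3 to go: {6,7,9} 1  {7,8,9} 2
  4 to go: {6,7,8,9} 3
  5 to go: {5,6,7,8,9} 3
  6 to go: {4,5,6,7,8,9} 3
  7 to go: {3,4,5,6,7,8,9} 3
  8 to go: {2,3,4,5,6,7,8,9} 3
  if 0:k drops first: 3 orders

3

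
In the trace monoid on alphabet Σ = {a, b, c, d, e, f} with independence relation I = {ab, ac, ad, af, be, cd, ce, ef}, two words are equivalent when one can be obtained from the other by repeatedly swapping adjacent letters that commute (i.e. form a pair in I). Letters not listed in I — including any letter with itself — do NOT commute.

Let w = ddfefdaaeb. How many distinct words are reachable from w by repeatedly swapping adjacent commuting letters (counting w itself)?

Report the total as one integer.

50

piece 0:d — minimal
piece 1:d rests on {0:d}
piece 2:f rests on {1:d}
piece 3:e rests on {1:d}
piece 4:f rests on {2:f}
piece 5:d rests on {3:e, 4:f}
piece 6:a rests on {3:e}
piece 7:a rests on {6:a}
piece 8:e rests on {5:d, 7:a}
piece 9:b rests on {5:d}
minimal pieces: {0:d}
ways to finish when only these pieces remain (= sum over removing one remaining piece with nothing left below it):
  1 left: {8}→1  {9}→1
  2 left: {7,8}→1  {8,9}→2
  3 left: {5,8,9}→2  {6,7,8}→1  {7,8,9}→3
  4 left: {4,5,8,9}→2  {5,7,8,9}→5  {6,7,8,9}→4
  5 left: {2,4,5,8,9}→2  {4,5,7,8,9}→7  {5,6,7,8,9}→9
  6 left: {2,4,5,7,8,9}→9  {3,5,6,7,8,9}→9  {4,5,6,7,8,9}→16
  7 left: {2,4,5,6,7,8,9}→25  {3,4,5,6,7,8,9}→25
  8 left: {2,3,4,5,6,7,8,9}→50
  placing 0:d first → 50 extensions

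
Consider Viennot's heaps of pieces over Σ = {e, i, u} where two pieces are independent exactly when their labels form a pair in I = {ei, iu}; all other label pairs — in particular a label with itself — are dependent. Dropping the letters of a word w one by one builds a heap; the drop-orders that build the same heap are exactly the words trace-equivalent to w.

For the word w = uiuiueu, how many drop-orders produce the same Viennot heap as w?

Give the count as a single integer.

21

0(u) covers ∅
1(i) covers ∅
2(u) covers 0:u
3(i) covers 1:i
4(u) covers 2:u
5(e) covers 4:u
6(u) covers 5:e
floor of heap: 0:u, 1:i
completions by unplaced set U, small U first (add the entries for U minus each lowest piece of U):
  |U|=1: {3}:1  {6}:1
  |U|=2: {1,3}:1  {3,6}:2  {5,6}:1
  |U|=3: {1,3,6}:3  {3,5,6}:3  {4,5,6}:1
  |U|=4: {1,3,5,6}:6  {2,4,5,6}:1  {3,4,5,6}:4
  |U|=5: {0,2,4,5,6}:1  {1,3,4,5,6}:10  {2,3,4,5,6}:5
  start at 0(u): 15
  start at 1(i): 6
sum over floor = 21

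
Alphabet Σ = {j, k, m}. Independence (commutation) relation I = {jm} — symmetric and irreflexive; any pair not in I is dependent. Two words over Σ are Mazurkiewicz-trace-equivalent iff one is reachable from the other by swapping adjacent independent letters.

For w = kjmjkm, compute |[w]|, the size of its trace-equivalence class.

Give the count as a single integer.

3

drop 0:k onto floor
drop 1:j onto {0:k}
drop 2:m onto {0:k}
drop 3:j onto {1:j}
drop 4:k onto {2:m, 3:j}
drop 5:m onto {4:k}
ground layer = {0:k}
drop-orders for the pieces not yet dropped (sum over which currently-grounded one goes next):
  1 to go: {5} 1
  2 to go: {4,5} 1
  3 to go: {2,4,5} 1  {3,4,5} 1
  4 to go: {1,3,4,5} 1  {2,3,4,5} 2
  if 0:k drops first: 3 orders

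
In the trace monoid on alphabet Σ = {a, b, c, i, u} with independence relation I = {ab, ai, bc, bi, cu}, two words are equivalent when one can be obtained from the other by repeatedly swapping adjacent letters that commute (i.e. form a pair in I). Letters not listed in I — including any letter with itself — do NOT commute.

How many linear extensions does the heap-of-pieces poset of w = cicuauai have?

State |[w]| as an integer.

drop 0:c onto floor
drop 1:i onto {0:c}
drop 2:c onto {1:i}
drop 3:u onto {1:i}
drop 4:a onto {2:c, 3:u}
drop 5:u onto {4:a}
drop 6:a onto {5:u}
drop 7:i onto {5:u}
ground layer = {0:c}
drop-orders for the pieces not yet dropped (sum over which currently-grounded one goes next):
  1 to go: {6} 1  {7} 1
  2 to go: {6,7} 2
  3 to go: {5,6,7} 2
  4 to go: {4,5,6,7} 2
  5 to go: {2,4,5,6,7} 2  {3,4,5,6,7} 2
  6 to go: {2,3,4,5,6,7} 4
  if 0:c drops first: 4 orders

4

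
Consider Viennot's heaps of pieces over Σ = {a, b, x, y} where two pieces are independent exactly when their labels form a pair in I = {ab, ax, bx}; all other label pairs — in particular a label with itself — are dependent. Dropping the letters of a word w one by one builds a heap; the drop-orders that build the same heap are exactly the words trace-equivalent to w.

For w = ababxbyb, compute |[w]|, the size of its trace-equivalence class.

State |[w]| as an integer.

0(a) covers ∅
1(b) covers ∅
2(a) covers 0:a
3(b) covers 1:b
4(x) covers ∅
5(b) covers 3:b
6(y) covers 2:a, 4:x, 5:b
7(b) covers 6:y
floor of heap: 0:a, 1:b, 4:x
completions by unplaced set U, small U first (add the entries for U minus each lowest piece of U):
  |U|=1: {7}:1
  |U|=2: {6,7}:1
  |U|=3: {2,6,7}:1  {4,6,7}:1  {5,6,7}:1
  |U|=4: {0,2,6,7}:1  {2,4,6,7}:2  {2,5,6,7}:2  {3,5,6,7}:1  {4,5,6,7}:2
  |U|=5: {0,2,4,6,7}:3  {0,2,5,6,7}:3  {1,3,5,6,7}:1  {2,3,5,6,7}:3  {2,4,5,6,7}:6  {3,4,5,6,7}:3
  |U|=6: {0,2,3,5,6,7}:6  {0,2,4,5,6,7}:12  {1,2,3,5,6,7}:4  {1,3,4,5,6,7}:4  {2,3,4,5,6,7}:12
  start at 0(a): 20
  start at 1(b): 30
  start at 4(x): 10
sum over floor = 60

60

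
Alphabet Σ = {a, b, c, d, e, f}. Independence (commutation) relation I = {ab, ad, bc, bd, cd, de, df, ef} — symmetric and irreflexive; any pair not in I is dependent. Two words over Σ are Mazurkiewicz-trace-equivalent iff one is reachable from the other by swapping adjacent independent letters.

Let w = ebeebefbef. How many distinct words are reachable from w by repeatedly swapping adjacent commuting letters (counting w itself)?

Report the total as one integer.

0(e) covers ∅
1(b) covers 0:e
2(e) covers 1:b
3(e) covers 2:e
4(b) covers 3:e
5(e) covers 4:b
6(f) covers 4:b
7(b) covers 5:e, 6:f
8(e) covers 7:b
9(f) covers 7:b
floor of heap: 0:e
completions by unplaced set U, small U first (add the entries for U minus each lowest piece of U):
  |U|=1: {8}:1  {9}:1
  |U|=2: {8,9}:2
  |U|=3: {7,8,9}:2
  |U|=4: {5,7,8,9}:2  {6,7,8,9}:2
  |U|=5: {5,6,7,8,9}:4
  |U|=6: {4,5,6,7,8,9}:4
  |U|=7: {3,4,5,6,7,8,9}:4
  |U|=8: {2,3,4,5,6,7,8,9}:4
  start at 0(e): 4

4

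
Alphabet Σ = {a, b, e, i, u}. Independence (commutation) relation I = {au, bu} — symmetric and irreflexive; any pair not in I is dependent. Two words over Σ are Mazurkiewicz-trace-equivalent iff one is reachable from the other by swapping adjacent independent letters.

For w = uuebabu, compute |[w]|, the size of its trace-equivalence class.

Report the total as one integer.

4

piece 0:u — minimal
piece 1:u rests on {0:u}
piece 2:e rests on {1:u}
piece 3:b rests on {2:e}
piece 4:a rests on {3:b}
piece 5:b rests on {4:a}
piece 6:u rests on {2:e}
minimal pieces: {0:u}
ways to finish when only these pieces remain (= sum over removing one remaining piece with nothing left below it):
  1 left: {5}→1  {6}→1
  2 left: {4,5}→1  {5,6}→2
  3 left: {3,4,5}→1  {4,5,6}→3
  4 left: {3,4,5,6}→4
  5 left: {2,3,4,5,6}→4
  placing 0:u first → 4 extensions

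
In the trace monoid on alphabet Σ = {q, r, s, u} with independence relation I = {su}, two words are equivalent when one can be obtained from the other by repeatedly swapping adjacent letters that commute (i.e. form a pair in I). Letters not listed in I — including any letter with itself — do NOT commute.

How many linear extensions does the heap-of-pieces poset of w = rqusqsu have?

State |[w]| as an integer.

4

#0=r has no predecessor
#1=q depends on [0:r]
#2=u depends on [1:q]
#3=s depends on [1:q]
#4=q depends on [2:u, 3:s]
#5=s depends on [4:q]
#6=u depends on [4:q]
sources: [0:r]
N(rest) = Σ N(rest − s) over sources s of rest; N(one piece) = 1:
  size 1 → [5]=1  [6]=1
  size 2 → [5,6]=2
  size 3 → [4,5,6]=2
  size 4 → [2,4,5,6]=2  [3,4,5,6]=2
  size 5 → [2,3,4,5,6]=4
  first=0(r) contributes 4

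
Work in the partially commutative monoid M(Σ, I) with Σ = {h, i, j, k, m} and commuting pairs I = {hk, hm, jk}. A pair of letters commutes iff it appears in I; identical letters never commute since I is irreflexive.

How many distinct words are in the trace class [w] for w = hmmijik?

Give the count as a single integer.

3

piece 0:h — minimal
piece 1:m — minimal
piece 2:m rests on {1:m}
piece 3:i rests on {0:h, 2:m}
piece 4:j rests on {3:i}
piece 5:i rests on {4:j}
piece 6:k rests on {5:i}
minimal pieces: {0:h, 1:m}
ways to finish when only these pieces remain (= sum over removing one remaining piece with nothing left below it):
  1 left: {6}→1
  2 left: {5,6}→1
  3 left: {4,5,6}→1
  4 left: {3,4,5,6}→1
  5 left: {0,3,4,5,6}→1  {2,3,4,5,6}→1
  placing 0:h first → 1 extensions
  placing 1:m first → 2 extensions
total linear extensions = 3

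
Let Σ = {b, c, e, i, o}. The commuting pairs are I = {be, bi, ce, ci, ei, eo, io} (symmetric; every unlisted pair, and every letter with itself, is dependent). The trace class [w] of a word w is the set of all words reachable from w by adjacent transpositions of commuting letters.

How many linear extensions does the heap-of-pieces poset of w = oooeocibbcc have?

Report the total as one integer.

#0=o has no predecessor
#1=o depends on [0:o]
#2=o depends on [1:o]
#3=e has no predecessor
#4=o depends on [2:o]
#5=c depends on [4:o]
#6=i has no predecessor
#7=b depends on [5:c]
#8=b depends on [7:b]
#9=c depends on [8:b]
#10=c depends on [9:c]
sources: [0:o, 3:e, 6:i]
N(rest) = Σ N(rest − s) over sources s of rest; N(one piece) = 1:
  size 1 → [3]=1  [6]=1  [10]=1
  size 2 → [3,6]=2  [3,10]=2  [6,10]=2  [9,10]=1
  size 3 → [3,6,10]=6  [3,9,10]=3  [6,9,10]=3  [8,9,10]=1
  size 4 → [3,6,9,10]=12  [3,8,9,10]=4  [6,8,9,10]=4  [7,8,9,10]=1
  size 5 → [3,6,8,9,10]=20  [3,7,8,9,10]=5  [5,7,8,9,10]=1  [6,7,8,9,10]=5
  size 6 → [3,5,7,8,9,10]=6  [3,6,7,8,9,10]=30  [4,5,7,8,9,10]=1  [5,6,7,8,9,10]=6
  size 7 → [2,4,5,7,8,9,10]=1  [3,4,5,7,8,9,10]=7  [3,5,6,7,8,9,10]=42  [4,5,6,7,8,9,10]=7
  size 8 → [1,2,4,5,7,8,9,10]=1  [2,3,4,5,7,8,9,10]=8  [2,4,5,6,7,8,9,10]=8  [3,4,5,6,7,8,9,10]=56
  size 9 → [0,1,2,4,5,7,8,9,10]=1  [1,2,3,4,5,7,8,9,10]=9  [1,2,4,5,6,7,8,9,10]=9  [2,3,4,5,6,7,8,9,10]=72
  first=0(o) contributes 90
  first=3(e) contributes 10
  first=6(i) contributes 10
|[w]| = 110

110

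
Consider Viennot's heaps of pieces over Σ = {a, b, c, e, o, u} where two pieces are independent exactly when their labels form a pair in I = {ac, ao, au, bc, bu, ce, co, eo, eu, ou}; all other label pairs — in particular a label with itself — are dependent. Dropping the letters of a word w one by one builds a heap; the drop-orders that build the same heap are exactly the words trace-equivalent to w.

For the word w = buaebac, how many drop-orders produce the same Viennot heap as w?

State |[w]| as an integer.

21

0(b) covers ∅
1(u) covers ∅
2(a) covers 0:b
3(e) covers 2:a
4(b) covers 3:e
5(a) covers 4:b
6(c) covers 1:u
floor of heap: 0:b, 1:u
completions by unplaced set U, small U first (add the entries for U minus each lowest piece of U):
  |U|=1: {5}:1  {6}:1
  |U|=2: {1,6}:1  {4,5}:1  {5,6}:2
  |U|=3: {1,5,6}:3  {3,4,5}:1  {4,5,6}:3
  |U|=4: {1,4,5,6}:6  {2,3,4,5}:1  {3,4,5,6}:4
  |U|=5: {0,2,3,4,5}:1  {1,3,4,5,6}:10  {2,3,4,5,6}:5
  start at 0(b): 15
  start at 1(u): 6
sum over floor = 21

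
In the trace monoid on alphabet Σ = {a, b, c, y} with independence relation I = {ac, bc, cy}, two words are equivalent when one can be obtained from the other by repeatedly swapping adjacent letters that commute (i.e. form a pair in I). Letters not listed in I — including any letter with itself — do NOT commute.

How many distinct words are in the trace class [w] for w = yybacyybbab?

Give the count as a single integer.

11

piece 0:y — minimal
piece 1:y rests on {0:y}
piece 2:b rests on {1:y}
piece 3:a rests on {2:b}
piece 4:c — minimal
piece 5:y rests on {3:a}
piece 6:y rests on {5:y}
piece 7:b rests on {6:y}
piece 8:b rests on {7:b}
piece 9:a rests on {8:b}
piece 10:b rests on {9:a}
minimal pieces: {0:y, 4:c}
ways to finish when only these pieces remain (= sum over removing one remaining piece with nothing left below it):
  1 left: {4}→1  {10}→1
  2 left: {4,10}→2  {9,10}→1
  3 left: {4,9,10}→3  {8,9,10}→1
  4 left: {4,8,9,10}→4  {7,8,9,10}→1
  5 left: {4,7,8,9,10}→5  {6,7,8,9,10}→1
  6 left: {4,6,7,8,9,10}→6  {5,6,7,8,9,10}→1
  7 left: {3,5,6,7,8,9,10}→1  {4,5,6,7,8,9,10}→7
  8 left: {2,3,5,6,7,8,9,10}→1  {3,4,5,6,7,8,9,10}→8
  9 left: {1,2,3,5,6,7,8,9,10}→1  {2,3,4,5,6,7,8,9,10}→9
  placing 0:y first → 10 extensions
  placing 4:c first → 1 extensions
total linear extensions = 11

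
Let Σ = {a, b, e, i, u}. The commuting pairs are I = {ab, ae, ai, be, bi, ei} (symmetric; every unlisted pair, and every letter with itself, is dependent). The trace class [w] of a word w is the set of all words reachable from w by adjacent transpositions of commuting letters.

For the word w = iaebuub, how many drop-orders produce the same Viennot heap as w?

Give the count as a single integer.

24

piece 0:i — minimal
piece 1:a — minimal
piece 2:e — minimal
piece 3:b — minimal
piece 4:u rests on {0:i, 1:a, 2:e, 3:b}
piece 5:u rests on {4:u}
piece 6:b rests on {5:u}
minimal pieces: {0:i, 1:a, 2:e, 3:b}
ways to finish when only these pieces remain (= sum over removing one remaining piece with nothing left below it):
  1 left: {6}→1
  2 left: {5,6}→1
  3 left: {4,5,6}→1
  4 left: {0,4,5,6}→1  {1,4,5,6}→1  {2,4,5,6}→1  {3,4,5,6}→1
  5 left: {0,1,4,5,6}→2  {0,2,4,5,6}→2  {0,3,4,5,6}→2  {1,2,4,5,6}→2  {1,3,4,5,6}→2  {2,3,4,5,6}→2
  placing 0:i first → 6 extensions
  placing 1:a first → 6 extensions
  placing 2:e first → 6 extensions
  placing 3:b first → 6 extensions
total linear extensions = 24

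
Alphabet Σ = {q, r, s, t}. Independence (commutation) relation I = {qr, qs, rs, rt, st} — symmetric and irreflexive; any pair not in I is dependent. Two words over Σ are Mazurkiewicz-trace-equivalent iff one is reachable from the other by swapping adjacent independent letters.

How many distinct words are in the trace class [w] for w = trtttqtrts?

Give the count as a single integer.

360

drop 0:t onto floor
drop 1:r onto floor
drop 2:t onto {0:t}
drop 3:t onto {2:t}
drop 4:t onto {3:t}
drop 5:q onto {4:t}
drop 6:t onto {5:q}
drop 7:r onto {1:r}
drop 8:t onto {6:t}
drop 9:s onto floor
ground layer = {0:t, 1:r, 9:s}
drop-orders for the pieces not yet dropped (sum over which currently-grounded one goes next):
  1 to go: {7} 1  {8} 1  {9} 1
  2 to go: {1,7} 1  {6,8} 1  {7,8} 2  {7,9} 2  {8,9} 2
  3 to go: {1,7,8} 3  {1,7,9} 3  {5,6,8} 1  {6,7,8} 3  {6,8,9} 3  {7,8,9} 6
  4 to go: {1,6,7,8} 6  {1,7,8,9} 12  {4,5,6,8} 1  {5,6,7,8} 4  {5,6,8,9} 4  {6,7,8,9} 12
  5 to go: {1,5,6,7,8} 10  {1,6,7,8,9} 30  {3,4,5,6,8} 1  {4,5,6,7,8} 5  {4,5,6,8,9} 5  {5,6,7,8,9} 20
  6 to go: {1,4,5,6,7,8} 15  {1,5,6,7,8,9} 60  {2,3,4,5,6,8} 1  {3,4,5,6,7,8} 6  {3,4,5,6,8,9} 6  {4,5,6,7,8,9} 30
  7 to go: {0,2,3,4,5,6,8} 1  {1,3,4,5,6,7,8} 21  {1,4,5,6,7,8,9} 105  {2,3,4,5,6,7,8} 7  {2,3,4,5,6,8,9} 7  {3,4,5,6,7,8,9} 42
  8 to go: {0,2,3,4,5,6,7,8} 8  {0,2,3,4,5,6,8,9} 8  {1,2,3,4,5,6,7,8} 28  {1,3,4,5,6,7,8,9} 168  {2,3,4,5,6,7,8,9} 56
  if 0:t drops first: 252 orders
  if 1:r drops first: 72 orders
  if 9:s drops first: 36 orders
heap linearizations: 360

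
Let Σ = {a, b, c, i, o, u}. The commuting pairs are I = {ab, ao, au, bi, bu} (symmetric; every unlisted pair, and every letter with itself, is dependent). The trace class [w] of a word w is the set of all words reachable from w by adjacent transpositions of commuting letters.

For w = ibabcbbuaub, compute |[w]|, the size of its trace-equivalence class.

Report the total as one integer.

0(i) covers ∅
1(b) covers ∅
2(a) covers 0:i
3(b) covers 1:b
4(c) covers 2:a, 3:b
5(b) covers 4:c
6(b) covers 5:b
7(u) covers 4:c
8(a) covers 4:c
9(u) covers 7:u
10(b) covers 6:b
floor of heap: 0:i, 1:b
completions by unplaced set U, small U first (add the entries for U minus each lowest piece of U):
  |U|=1: {8}:1  {9}:1  {10}:1
  |U|=2: {6,10}:1  {7,9}:1  {8,9}:2  {8,10}:2  {9,10}:2
  |U|=3: {5,6,10}:1  {6,8,10}:3  {6,9,10}:3  {7,8,9}:3  {7,9,10}:3  {8,9,10}:6
  |U|=4: {5,6,8,10}:4  {5,6,9,10}:4  {6,7,9,10}:6  {6,8,9,10}:12  {7,8,9,10}:12
  |U|=5: {5,6,7,9,10}:10  {5,6,8,9,10}:20  {6,7,8,9,10}:30
  |U|=6: {5,6,7,8,9,10}:60
  |U|=7: {4,5,6,7,8,9,10}:60
  |U|=8: {2,4,5,6,7,8,9,10}:60  {3,4,5,6,7,8,9,10}:60
  |U|=9: {0,2,4,5,6,7,8,9,10}:60  {1,3,4,5,6,7,8,9,10}:60  {2,3,4,5,6,7,8,9,10}:120
  start at 0(i): 180
  start at 1(b): 180
sum over floor = 360

360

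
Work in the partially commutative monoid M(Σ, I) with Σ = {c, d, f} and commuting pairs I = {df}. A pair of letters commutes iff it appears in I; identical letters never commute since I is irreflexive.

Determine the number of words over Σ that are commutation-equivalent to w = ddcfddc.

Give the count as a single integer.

3

#0=d has no predecessor
#1=d depends on [0:d]
#2=c depends on [1:d]
#3=f depends on [2:c]
#4=d depends on [2:c]
#5=d depends on [4:d]
#6=c depends on [3:f, 5:d]
sources: [0:d]
N(rest) = Σ N(rest − s) over sources s of rest; N(one piece) = 1:
  size 1 → [6]=1
  size 2 → [3,6]=1  [5,6]=1
  size 3 → [3,5,6]=2  [4,5,6]=1
  size 4 → [3,4,5,6]=3
  size 5 → [2,3,4,5,6]=3
  first=0(d) contributes 3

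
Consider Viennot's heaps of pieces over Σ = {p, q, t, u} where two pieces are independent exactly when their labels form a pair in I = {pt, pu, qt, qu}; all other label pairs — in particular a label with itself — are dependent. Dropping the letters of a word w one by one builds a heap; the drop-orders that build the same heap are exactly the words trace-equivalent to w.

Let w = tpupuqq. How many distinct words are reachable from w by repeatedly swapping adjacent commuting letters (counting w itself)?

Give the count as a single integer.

35

drop 0:t onto floor
drop 1:p onto floor
drop 2:u onto {0:t}
drop 3:p onto {1:p}
drop 4:u onto {2:u}
drop 5:q onto {3:p}
drop 6:q onto {5:q}
ground layer = {0:t, 1:p}
drop-orders for the pieces not yet dropped (sum over which currently-grounded one goes next):
  1 to go: {4} 1  {6} 1
  2 to go: {2,4} 1  {4,6} 2  {5,6} 1
  3 to go: {0,2,4} 1  {2,4,6} 3  {3,5,6} 1  {4,5,6} 3
  4 to go: {0,2,4,6} 4  {1,3,5,6} 1  {2,4,5,6} 6  {3,4,5,6} 4
  5 to go: {0,2,4,5,6} 10  {1,3,4,5,6} 5  {2,3,4,5,6} 10
  if 0:t drops first: 15 orders
  if 1:p drops first: 20 orders
heap linearizations: 35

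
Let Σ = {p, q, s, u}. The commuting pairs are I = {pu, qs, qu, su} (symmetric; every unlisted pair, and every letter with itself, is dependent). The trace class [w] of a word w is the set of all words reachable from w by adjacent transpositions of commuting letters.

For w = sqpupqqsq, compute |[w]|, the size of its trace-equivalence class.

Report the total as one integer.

piece 0:s — minimal
piece 1:q — minimal
piece 2:p rests on {0:s, 1:q}
piece 3:u — minimal
piece 4:p rests on {2:p}
piece 5:q rests on {4:p}
piece 6:q rests on {5:q}
piece 7:s rests on {4:p}
piece 8:q rests on {6:q}
minimal pieces: {0:s, 1:q, 3:u}
ways to finish when only these pieces remain (= sum over removing one remaining piece with nothing left below it):
  1 left: {3}→1  {7}→1  {8}→1
  2 left: {3,7}→2  {3,8}→2  {6,8}→1  {7,8}→2
  3 left: {3,6,8}→3  {3,7,8}→6  {5,6,8}→1  {6,7,8}→3
  4 left: {3,5,6,8}→4  {3,6,7,8}→12  {5,6,7,8}→4
  5 left: {3,5,6,7,8}→20  {4,5,6,7,8}→4
  6 left: {2,4,5,6,7,8}→4  {3,4,5,6,7,8}→24
  7 left: {0,2,4,5,6,7,8}→4  {1,2,4,5,6,7,8}→4  {2,3,4,5,6,7,8}→28
  placing 0:s first → 32 extensions
  placing 1:q first → 32 extensions
  placing 3:u first → 8 extensions
total linear extensions = 72

72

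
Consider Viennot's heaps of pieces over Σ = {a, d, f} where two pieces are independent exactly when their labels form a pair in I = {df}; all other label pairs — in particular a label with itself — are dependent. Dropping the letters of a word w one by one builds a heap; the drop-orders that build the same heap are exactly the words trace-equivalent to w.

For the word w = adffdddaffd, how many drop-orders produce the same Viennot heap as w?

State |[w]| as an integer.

#0=a has no predecessor
#1=d depends on [0:a]
#2=f depends on [0:a]
#3=f depends on [2:f]
#4=d depends on [1:d]
#5=d depends on [4:d]
#6=d depends on [5:d]
#7=a depends on [3:f, 6:d]
#8=f depends on [7:a]
#9=f depends on [8:f]
#10=d depends on [7:a]
sources: [0:a]
N(rest) = Σ N(rest − s) over sources s of rest; N(one piece) = 1:
  size 1 → [9]=1  [10]=1
  size 2 → [8,9]=1  [9,10]=2
  size 3 → [8,9,10]=3
  size 4 → [7,8,9,10]=3
  size 5 → [3,7,8,9,10]=3  [6,7,8,9,10]=3
  size 6 → [2,3,7,8,9,10]=3  [3,6,7,8,9,10]=6  [5,6,7,8,9,10]=3
  size 7 → [2,3,6,7,8,9,10]=9  [3,5,6,7,8,9,10]=9  [4,5,6,7,8,9,10]=3
  size 8 → [1,4,5,6,7,8,9,10]=3  [2,3,5,6,7,8,9,10]=18  [3,4,5,6,7,8,9,10]=12
  size 9 → [1,3,4,5,6,7,8,9,10]=15  [2,3,4,5,6,7,8,9,10]=30
  first=0(a) contributes 45

45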